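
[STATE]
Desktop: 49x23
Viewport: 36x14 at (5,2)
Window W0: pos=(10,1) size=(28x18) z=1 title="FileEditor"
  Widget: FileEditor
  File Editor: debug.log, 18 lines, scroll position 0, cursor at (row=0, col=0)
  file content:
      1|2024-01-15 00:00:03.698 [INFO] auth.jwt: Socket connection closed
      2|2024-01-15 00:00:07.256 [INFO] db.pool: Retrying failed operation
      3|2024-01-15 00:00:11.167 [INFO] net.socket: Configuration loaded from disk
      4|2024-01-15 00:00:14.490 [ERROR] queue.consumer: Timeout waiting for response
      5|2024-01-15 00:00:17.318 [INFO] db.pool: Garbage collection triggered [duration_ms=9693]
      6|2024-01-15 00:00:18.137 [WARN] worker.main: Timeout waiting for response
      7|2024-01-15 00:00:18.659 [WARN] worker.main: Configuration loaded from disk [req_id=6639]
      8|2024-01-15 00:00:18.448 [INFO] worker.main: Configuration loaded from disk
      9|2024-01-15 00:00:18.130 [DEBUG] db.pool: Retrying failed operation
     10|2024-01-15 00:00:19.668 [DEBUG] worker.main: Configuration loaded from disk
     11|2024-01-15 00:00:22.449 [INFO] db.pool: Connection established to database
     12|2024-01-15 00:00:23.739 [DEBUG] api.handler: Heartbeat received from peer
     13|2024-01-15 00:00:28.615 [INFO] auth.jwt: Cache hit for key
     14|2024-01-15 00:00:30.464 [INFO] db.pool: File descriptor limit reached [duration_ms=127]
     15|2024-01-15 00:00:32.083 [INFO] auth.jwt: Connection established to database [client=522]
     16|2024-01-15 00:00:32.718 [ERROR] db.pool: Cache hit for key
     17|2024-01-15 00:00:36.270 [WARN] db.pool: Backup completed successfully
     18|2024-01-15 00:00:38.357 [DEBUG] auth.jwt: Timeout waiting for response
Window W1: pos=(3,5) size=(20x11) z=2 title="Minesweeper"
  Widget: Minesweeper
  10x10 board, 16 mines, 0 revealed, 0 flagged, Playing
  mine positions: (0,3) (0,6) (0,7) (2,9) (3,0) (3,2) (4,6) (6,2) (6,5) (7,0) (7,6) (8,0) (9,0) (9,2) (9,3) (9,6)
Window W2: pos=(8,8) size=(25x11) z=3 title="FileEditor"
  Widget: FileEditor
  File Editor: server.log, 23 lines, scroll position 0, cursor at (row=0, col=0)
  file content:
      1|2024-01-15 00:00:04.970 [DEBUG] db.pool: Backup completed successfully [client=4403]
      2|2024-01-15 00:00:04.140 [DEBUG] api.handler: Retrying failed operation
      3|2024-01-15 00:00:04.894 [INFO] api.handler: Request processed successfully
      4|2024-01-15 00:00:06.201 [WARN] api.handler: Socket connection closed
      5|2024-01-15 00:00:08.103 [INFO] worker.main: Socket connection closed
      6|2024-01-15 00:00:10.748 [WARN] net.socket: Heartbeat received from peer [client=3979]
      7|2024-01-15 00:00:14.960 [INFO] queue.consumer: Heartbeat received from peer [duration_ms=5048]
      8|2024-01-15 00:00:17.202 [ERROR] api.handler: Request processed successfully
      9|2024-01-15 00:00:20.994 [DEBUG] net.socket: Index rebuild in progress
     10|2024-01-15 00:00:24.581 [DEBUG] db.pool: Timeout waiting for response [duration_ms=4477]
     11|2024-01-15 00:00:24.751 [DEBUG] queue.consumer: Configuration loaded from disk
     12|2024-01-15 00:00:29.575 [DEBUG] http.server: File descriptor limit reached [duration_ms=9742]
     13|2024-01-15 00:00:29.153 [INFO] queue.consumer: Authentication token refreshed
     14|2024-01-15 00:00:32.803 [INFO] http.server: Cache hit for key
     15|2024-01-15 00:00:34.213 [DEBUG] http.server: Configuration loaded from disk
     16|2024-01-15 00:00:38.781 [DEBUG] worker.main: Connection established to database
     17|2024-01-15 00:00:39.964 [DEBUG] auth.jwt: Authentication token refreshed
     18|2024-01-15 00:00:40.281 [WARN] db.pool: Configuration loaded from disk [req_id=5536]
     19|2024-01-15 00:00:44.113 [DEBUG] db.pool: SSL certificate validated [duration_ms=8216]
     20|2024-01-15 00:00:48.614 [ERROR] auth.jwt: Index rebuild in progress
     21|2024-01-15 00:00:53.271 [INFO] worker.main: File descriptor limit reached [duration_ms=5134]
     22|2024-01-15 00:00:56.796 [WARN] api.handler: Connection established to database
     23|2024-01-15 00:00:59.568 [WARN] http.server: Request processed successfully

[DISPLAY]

     ┃ FileEditor               ┃   
     ┠──────────────────────────┨   
     ┃█024-01-15 00:00:03.698 [▲┃   
━━━━━━━━━━━━━━━━━┓0:00:07.256 [█┃   
Minesweeper      ┃0:00:11.167 [░┃   
─────────────────┨0:00:14.490 [░┃   
■■■┏━━━━━━━━━━━━━━━━━━━━━━━┓8 [░┃   
■■■┃ FileEditor            ┃7 [░┃   
■■■┠───────────────────────┨9 [░┃   
■■■┃█024-01-15 00:00:04.97▲┃8 [░┃   
■■■┃2024-01-15 00:00:04.14█┃0 [░┃   
■■■┃2024-01-15 00:00:04.89░┃8 [░┃   
■■■┃2024-01-15 00:00:06.20░┃9 [░┃   
━━━┃2024-01-15 00:00:08.10░┃9 [░┃   


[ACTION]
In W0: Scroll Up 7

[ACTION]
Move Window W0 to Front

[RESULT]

     ┃ FileEditor               ┃   
     ┠──────────────────────────┨   
     ┃█024-01-15 00:00:03.698 [▲┃   
━━━━━┃2024-01-15 00:00:07.256 [█┃   
Mines┃2024-01-15 00:00:11.167 [░┃   
─────┃2024-01-15 00:00:14.490 [░┃   
■■■┏━┃2024-01-15 00:00:17.318 [░┃   
■■■┃ ┃2024-01-15 00:00:18.137 [░┃   
■■■┠─┃2024-01-15 00:00:18.659 [░┃   
■■■┃█┃2024-01-15 00:00:18.448 [░┃   
■■■┃2┃2024-01-15 00:00:18.130 [░┃   
■■■┃2┃2024-01-15 00:00:19.668 [░┃   
■■■┃2┃2024-01-15 00:00:22.449 [░┃   
━━━┃2┃2024-01-15 00:00:23.739 [░┃   


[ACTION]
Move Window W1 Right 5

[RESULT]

     ┃ FileEditor               ┃   
     ┠──────────────────────────┨   
     ┃█024-01-15 00:00:03.698 [▲┃   
   ┏━┃2024-01-15 00:00:07.256 [█┃   
   ┃ ┃2024-01-15 00:00:11.167 [░┃   
   ┠─┃2024-01-15 00:00:14.490 [░┃   
   ┏━┃2024-01-15 00:00:17.318 [░┃   
   ┃ ┃2024-01-15 00:00:18.137 [░┃   
   ┠─┃2024-01-15 00:00:18.659 [░┃   
   ┃█┃2024-01-15 00:00:18.448 [░┃   
   ┃2┃2024-01-15 00:00:18.130 [░┃   
   ┃2┃2024-01-15 00:00:19.668 [░┃   
   ┃2┃2024-01-15 00:00:22.449 [░┃   
   ┃2┃2024-01-15 00:00:23.739 [░┃   


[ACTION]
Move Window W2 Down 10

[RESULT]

     ┃ FileEditor               ┃   
     ┠──────────────────────────┨   
     ┃█024-01-15 00:00:03.698 [▲┃   
   ┏━┃2024-01-15 00:00:07.256 [█┃   
   ┃ ┃2024-01-15 00:00:11.167 [░┃   
   ┠─┃2024-01-15 00:00:14.490 [░┃   
   ┃■┃2024-01-15 00:00:17.318 [░┃   
   ┃■┃2024-01-15 00:00:18.137 [░┃   
   ┃■┃2024-01-15 00:00:18.659 [░┃   
   ┃■┃2024-01-15 00:00:18.448 [░┃   
   ┏━┃2024-01-15 00:00:18.130 [░┃   
   ┃ ┃2024-01-15 00:00:19.668 [░┃   
   ┠─┃2024-01-15 00:00:22.449 [░┃   
   ┃█┃2024-01-15 00:00:23.739 [░┃   


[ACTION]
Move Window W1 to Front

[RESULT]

     ┃ FileEditor               ┃   
     ┠──────────────────────────┨   
     ┃█024-01-15 00:00:03.698 [▲┃   
   ┏━━━━━━━━━━━━━━━━━━┓07.256 [█┃   
   ┃ Minesweeper      ┃11.167 [░┃   
   ┠──────────────────┨14.490 [░┃   
   ┃■■■■■■■■■■        ┃17.318 [░┃   
   ┃■■■■■■■■■■        ┃18.137 [░┃   
   ┃■■■■■■■■■■        ┃18.659 [░┃   
   ┃■■■■■■■■■■        ┃18.448 [░┃   
   ┃■■■■■■■■■■        ┃18.130 [░┃   
   ┃■■■■■■■■■■        ┃19.668 [░┃   
   ┃■■■■■■■■■■        ┃22.449 [░┃   
   ┗━━━━━━━━━━━━━━━━━━┛23.739 [░┃   


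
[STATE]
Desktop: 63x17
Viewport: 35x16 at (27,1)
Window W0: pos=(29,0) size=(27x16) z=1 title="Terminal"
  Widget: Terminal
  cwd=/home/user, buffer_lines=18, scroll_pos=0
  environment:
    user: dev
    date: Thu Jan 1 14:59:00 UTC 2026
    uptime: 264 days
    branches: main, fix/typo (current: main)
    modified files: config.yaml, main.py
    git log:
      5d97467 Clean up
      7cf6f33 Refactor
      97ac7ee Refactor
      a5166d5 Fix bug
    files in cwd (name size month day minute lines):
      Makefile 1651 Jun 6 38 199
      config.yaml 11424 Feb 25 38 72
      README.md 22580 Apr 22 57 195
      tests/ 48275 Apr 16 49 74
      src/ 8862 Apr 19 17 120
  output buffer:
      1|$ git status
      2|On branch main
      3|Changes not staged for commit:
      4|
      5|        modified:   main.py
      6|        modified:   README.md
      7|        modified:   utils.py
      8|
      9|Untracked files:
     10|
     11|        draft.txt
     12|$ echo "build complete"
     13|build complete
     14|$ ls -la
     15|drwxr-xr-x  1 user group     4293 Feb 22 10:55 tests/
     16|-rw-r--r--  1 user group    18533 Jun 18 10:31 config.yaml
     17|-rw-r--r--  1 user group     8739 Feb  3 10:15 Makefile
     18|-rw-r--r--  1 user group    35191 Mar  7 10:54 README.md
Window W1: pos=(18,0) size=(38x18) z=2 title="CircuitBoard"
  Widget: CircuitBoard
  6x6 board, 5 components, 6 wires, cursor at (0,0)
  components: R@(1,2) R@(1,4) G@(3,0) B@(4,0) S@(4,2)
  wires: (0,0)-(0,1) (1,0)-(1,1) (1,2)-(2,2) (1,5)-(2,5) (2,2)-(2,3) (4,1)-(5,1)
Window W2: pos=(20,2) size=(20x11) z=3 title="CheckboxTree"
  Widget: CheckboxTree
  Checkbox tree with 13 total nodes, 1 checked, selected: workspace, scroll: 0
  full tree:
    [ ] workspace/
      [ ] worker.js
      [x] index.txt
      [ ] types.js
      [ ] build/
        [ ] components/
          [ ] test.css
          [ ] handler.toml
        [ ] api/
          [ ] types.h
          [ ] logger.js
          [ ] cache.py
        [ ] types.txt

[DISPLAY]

Board                       ┃      
━━━━━━━━━━━━┓───────────────┨      
boxTree     ┃               ┃      
────────────┨               ┃      
orkspace/   ┃               ┃      
 worker.js  ┃   ·           ┃      
 index.txt  ┃   │           ┃      
 types.js   ┃   ·           ┃      
 build/     ┃               ┃      
 ] component┃               ┃      
 [ ] test.cs┃               ┃      
━━━━━━━━━━━━┛               ┃      
│                           ┃      
·                           ┃      
(0,0)                       ┃      
                            ┃      


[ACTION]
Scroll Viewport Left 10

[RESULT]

 ┃ CircuitBoard                    
 ┠─┏━━━━━━━━━━━━━━━━━━┓────────────
 ┃ ┃ CheckboxTree     ┃            
 ┃0┠──────────────────┨            
 ┃ ┃>[-] workspace/   ┃            
 ┃1┃   [ ] worker.js  ┃   ·        
 ┃ ┃   [x] index.txt  ┃   │        
 ┃2┃   [ ] types.js   ┃   ·        
 ┃ ┃   [ ] build/     ┃            
 ┃3┃     [ ] component┃            
 ┃ ┃       [ ] test.cs┃            
 ┃4┗━━━━━━━━━━━━━━━━━━┛            
 ┃        │                        
 ┃5       ·                        
 ┃Cursor: (0,0)                    
 ┃                                 


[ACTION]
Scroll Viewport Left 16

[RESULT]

                 ┃ CircuitBoard    
                 ┠─┏━━━━━━━━━━━━━━━
                 ┃ ┃ CheckboxTree  
                 ┃0┠───────────────
                 ┃ ┃>[-] workspace/
                 ┃1┃   [ ] worker.j
                 ┃ ┃   [x] index.tx
                 ┃2┃   [ ] types.js
                 ┃ ┃   [ ] build/  
                 ┃3┃     [ ] compon
                 ┃ ┃       [ ] test
                 ┃4┗━━━━━━━━━━━━━━━
                 ┃        │        
                 ┃5       ·        
                 ┃Cursor: (0,0)    
                 ┃                 


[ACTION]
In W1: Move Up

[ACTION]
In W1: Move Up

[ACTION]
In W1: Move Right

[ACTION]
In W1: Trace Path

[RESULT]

                 ┃ CircuitBoard    
                 ┠─┏━━━━━━━━━━━━━━━
                 ┃ ┃ CheckboxTree  
                 ┃0┠───────────────
                 ┃ ┃>[-] workspace/
                 ┃1┃   [ ] worker.j
                 ┃ ┃   [x] index.tx
                 ┃2┃   [ ] types.js
                 ┃ ┃   [ ] build/  
                 ┃3┃     [ ] compon
                 ┃ ┃       [ ] test
                 ┃4┗━━━━━━━━━━━━━━━
                 ┃        │        
                 ┃5       ·        
                 ┃Cursor: (0,1)  Tr
                 ┃                 


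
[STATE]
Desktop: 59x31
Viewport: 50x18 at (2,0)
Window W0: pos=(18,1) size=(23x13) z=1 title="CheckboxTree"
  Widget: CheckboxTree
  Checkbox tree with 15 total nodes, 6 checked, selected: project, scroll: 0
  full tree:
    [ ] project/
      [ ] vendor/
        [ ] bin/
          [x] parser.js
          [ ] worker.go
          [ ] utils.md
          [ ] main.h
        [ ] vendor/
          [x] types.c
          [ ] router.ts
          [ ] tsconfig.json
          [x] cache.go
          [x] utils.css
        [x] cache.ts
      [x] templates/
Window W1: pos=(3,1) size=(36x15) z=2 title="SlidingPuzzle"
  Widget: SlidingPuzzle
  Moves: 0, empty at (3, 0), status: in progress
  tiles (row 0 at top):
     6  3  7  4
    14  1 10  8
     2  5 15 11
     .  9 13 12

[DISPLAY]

                                                  
 ┏━━━━━━━━━━━━━━━━━━━━━━━━━━━━━━━━━━┓━┓           
 ┃ SlidingPuzzle                    ┃ ┃           
 ┠──────────────────────────────────┨─┨           
 ┃┌────┬────┬────┬────┐             ┃ ┃           
 ┃│  6 │  3 │  7 │  4 │             ┃ ┃           
 ┃├────┼────┼────┼────┤             ┃ ┃           
 ┃│ 14 │  1 │ 10 │  8 │             ┃ ┃           
 ┃├────┼────┼────┼────┤             ┃ ┃           
 ┃│  2 │  5 │ 15 │ 11 │             ┃ ┃           
 ┃├────┼────┼────┼────┤             ┃ ┃           
 ┃│    │  9 │ 13 │ 12 │             ┃ ┃           
 ┃└────┴────┴────┴────┘             ┃ ┃           
 ┃Moves: 0                          ┃━┛           
 ┃                                  ┃             
 ┗━━━━━━━━━━━━━━━━━━━━━━━━━━━━━━━━━━┛             
                                                  
                                                  


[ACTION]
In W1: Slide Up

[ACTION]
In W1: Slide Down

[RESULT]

                                                  
 ┏━━━━━━━━━━━━━━━━━━━━━━━━━━━━━━━━━━┓━┓           
 ┃ SlidingPuzzle                    ┃ ┃           
 ┠──────────────────────────────────┨─┨           
 ┃┌────┬────┬────┬────┐             ┃ ┃           
 ┃│  6 │  3 │  7 │  4 │             ┃ ┃           
 ┃├────┼────┼────┼────┤             ┃ ┃           
 ┃│ 14 │  1 │ 10 │  8 │             ┃ ┃           
 ┃├────┼────┼────┼────┤             ┃ ┃           
 ┃│    │  5 │ 15 │ 11 │             ┃ ┃           
 ┃├────┼────┼────┼────┤             ┃ ┃           
 ┃│  2 │  9 │ 13 │ 12 │             ┃ ┃           
 ┃└────┴────┴────┴────┘             ┃ ┃           
 ┃Moves: 1                          ┃━┛           
 ┃                                  ┃             
 ┗━━━━━━━━━━━━━━━━━━━━━━━━━━━━━━━━━━┛             
                                                  
                                                  


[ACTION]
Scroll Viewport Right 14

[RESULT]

                                                  
━━━━━━━━━━━━━━━━━━━━━━━━━━━━━┓━┓                  
ingPuzzle                    ┃ ┃                  
─────────────────────────────┨─┨                  
┬────┬────┬────┐             ┃ ┃                  
│  3 │  7 │  4 │             ┃ ┃                  
┼────┼────┼────┤             ┃ ┃                  
│  1 │ 10 │  8 │             ┃ ┃                  
┼────┼────┼────┤             ┃ ┃                  
│  5 │ 15 │ 11 │             ┃ ┃                  
┼────┼────┼────┤             ┃ ┃                  
│  9 │ 13 │ 12 │             ┃ ┃                  
┴────┴────┴────┘             ┃ ┃                  
: 1                          ┃━┛                  
                             ┃                    
━━━━━━━━━━━━━━━━━━━━━━━━━━━━━┛                    
                                                  
                                                  


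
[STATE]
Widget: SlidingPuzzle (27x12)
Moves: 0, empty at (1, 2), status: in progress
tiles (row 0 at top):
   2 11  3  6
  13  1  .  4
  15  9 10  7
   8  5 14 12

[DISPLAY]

┌────┬────┬────┬────┐      
│  2 │ 11 │  3 │  6 │      
├────┼────┼────┼────┤      
│ 13 │  1 │    │  4 │      
├────┼────┼────┼────┤      
│ 15 │  9 │ 10 │  7 │      
├────┼────┼────┼────┤      
│  8 │  5 │ 14 │ 12 │      
└────┴────┴────┴────┘      
Moves: 0                   
                           
                           


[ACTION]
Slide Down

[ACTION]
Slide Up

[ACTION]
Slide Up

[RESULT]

┌────┬────┬────┬────┐      
│  2 │ 11 │  3 │  6 │      
├────┼────┼────┼────┤      
│ 13 │  1 │ 10 │  4 │      
├────┼────┼────┼────┤      
│ 15 │  9 │    │  7 │      
├────┼────┼────┼────┤      
│  8 │  5 │ 14 │ 12 │      
└────┴────┴────┴────┘      
Moves: 3                   
                           
                           


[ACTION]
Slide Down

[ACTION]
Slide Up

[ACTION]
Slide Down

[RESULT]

┌────┬────┬────┬────┐      
│  2 │ 11 │  3 │  6 │      
├────┼────┼────┼────┤      
│ 13 │  1 │    │  4 │      
├────┼────┼────┼────┤      
│ 15 │  9 │ 10 │  7 │      
├────┼────┼────┼────┤      
│  8 │  5 │ 14 │ 12 │      
└────┴────┴────┴────┘      
Moves: 6                   
                           
                           


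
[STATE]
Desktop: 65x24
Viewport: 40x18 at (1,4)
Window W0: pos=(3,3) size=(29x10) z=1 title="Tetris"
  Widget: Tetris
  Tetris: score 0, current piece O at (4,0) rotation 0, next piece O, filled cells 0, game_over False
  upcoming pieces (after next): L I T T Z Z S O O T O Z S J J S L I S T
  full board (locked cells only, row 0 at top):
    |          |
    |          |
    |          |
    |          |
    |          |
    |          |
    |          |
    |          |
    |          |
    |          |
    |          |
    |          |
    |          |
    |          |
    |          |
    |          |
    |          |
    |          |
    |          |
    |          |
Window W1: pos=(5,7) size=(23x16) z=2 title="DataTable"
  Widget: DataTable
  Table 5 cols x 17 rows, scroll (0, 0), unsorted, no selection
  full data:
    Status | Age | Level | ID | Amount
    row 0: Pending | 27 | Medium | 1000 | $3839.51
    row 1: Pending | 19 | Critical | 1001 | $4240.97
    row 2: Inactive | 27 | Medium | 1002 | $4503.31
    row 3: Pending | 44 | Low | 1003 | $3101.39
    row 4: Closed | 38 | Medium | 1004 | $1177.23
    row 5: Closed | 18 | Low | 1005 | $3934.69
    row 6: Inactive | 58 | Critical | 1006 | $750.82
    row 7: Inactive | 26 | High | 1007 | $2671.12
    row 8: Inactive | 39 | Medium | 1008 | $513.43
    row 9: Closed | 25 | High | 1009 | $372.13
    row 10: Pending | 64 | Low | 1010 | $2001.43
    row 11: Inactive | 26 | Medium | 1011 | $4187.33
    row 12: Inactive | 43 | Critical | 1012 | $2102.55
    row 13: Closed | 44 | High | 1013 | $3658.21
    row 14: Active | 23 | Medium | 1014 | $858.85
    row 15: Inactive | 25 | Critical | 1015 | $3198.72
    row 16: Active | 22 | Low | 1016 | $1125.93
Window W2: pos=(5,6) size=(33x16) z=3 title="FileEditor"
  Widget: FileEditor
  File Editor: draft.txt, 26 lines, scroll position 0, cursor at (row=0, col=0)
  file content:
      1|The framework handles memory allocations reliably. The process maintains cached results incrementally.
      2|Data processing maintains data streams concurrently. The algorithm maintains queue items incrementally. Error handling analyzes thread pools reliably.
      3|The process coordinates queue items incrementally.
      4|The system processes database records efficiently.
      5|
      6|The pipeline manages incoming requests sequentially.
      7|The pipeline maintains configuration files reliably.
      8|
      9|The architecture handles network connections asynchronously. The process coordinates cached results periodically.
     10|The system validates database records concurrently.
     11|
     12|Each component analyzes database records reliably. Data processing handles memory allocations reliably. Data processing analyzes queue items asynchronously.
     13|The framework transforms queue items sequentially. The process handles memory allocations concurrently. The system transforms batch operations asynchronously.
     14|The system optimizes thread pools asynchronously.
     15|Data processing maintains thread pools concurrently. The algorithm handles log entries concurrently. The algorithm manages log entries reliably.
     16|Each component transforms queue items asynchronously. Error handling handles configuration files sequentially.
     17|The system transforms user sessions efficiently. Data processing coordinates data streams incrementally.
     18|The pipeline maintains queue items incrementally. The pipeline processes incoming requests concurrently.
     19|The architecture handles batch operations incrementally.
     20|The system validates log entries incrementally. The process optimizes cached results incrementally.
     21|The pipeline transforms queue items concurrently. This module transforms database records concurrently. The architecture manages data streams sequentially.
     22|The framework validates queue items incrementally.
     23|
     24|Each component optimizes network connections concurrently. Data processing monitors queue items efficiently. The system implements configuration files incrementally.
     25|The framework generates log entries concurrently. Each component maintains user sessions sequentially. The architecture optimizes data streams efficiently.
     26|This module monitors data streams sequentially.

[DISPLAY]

  ┃ Tetris                    ┃         
  ┠───────────────────────────┨         
  ┃ ┏━━━━━━━━━━━━━━━━━━━━━━━━━━━━━━━┓   
  ┃ ┃ FileEditor                    ┃   
  ┃ ┠───────────────────────────────┨   
  ┃ ┃█he framework handles memory a▲┃   
  ┃ ┃Data processing maintains data█┃   
  ┃ ┃The process coordinates queue ░┃   
  ┗━┃The system processes database ░┃   
    ┃                              ░┃   
    ┃The pipeline manages incoming ░┃   
    ┃The pipeline maintains configu░┃   
    ┃                              ░┃   
    ┃The architecture handles netwo░┃   
    ┃The system validates database ░┃   
    ┃                              ░┃   
    ┃Each component analyzes databa▼┃   
    ┗━━━━━━━━━━━━━━━━━━━━━━━━━━━━━━━┛   


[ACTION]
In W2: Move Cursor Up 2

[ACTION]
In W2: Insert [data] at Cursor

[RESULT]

  ┃ Tetris                    ┃         
  ┠───────────────────────────┨         
  ┃ ┏━━━━━━━━━━━━━━━━━━━━━━━━━━━━━━━┓   
  ┃ ┃ FileEditor                    ┃   
  ┃ ┠───────────────────────────────┨   
  ┃ ┃data█he framework handles memo▲┃   
  ┃ ┃Data processing maintains data█┃   
  ┃ ┃The process coordinates queue ░┃   
  ┗━┃The system processes database ░┃   
    ┃                              ░┃   
    ┃The pipeline manages incoming ░┃   
    ┃The pipeline maintains configu░┃   
    ┃                              ░┃   
    ┃The architecture handles netwo░┃   
    ┃The system validates database ░┃   
    ┃                              ░┃   
    ┃Each component analyzes databa▼┃   
    ┗━━━━━━━━━━━━━━━━━━━━━━━━━━━━━━━┛   


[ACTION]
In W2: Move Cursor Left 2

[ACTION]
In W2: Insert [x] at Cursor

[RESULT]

  ┃ Tetris                    ┃         
  ┠───────────────────────────┨         
  ┃ ┏━━━━━━━━━━━━━━━━━━━━━━━━━━━━━━━┓   
  ┃ ┃ FileEditor                    ┃   
  ┃ ┠───────────────────────────────┨   
  ┃ ┃dax█aThe framework handles mem▲┃   
  ┃ ┃Data processing maintains data█┃   
  ┃ ┃The process coordinates queue ░┃   
  ┗━┃The system processes database ░┃   
    ┃                              ░┃   
    ┃The pipeline manages incoming ░┃   
    ┃The pipeline maintains configu░┃   
    ┃                              ░┃   
    ┃The architecture handles netwo░┃   
    ┃The system validates database ░┃   
    ┃                              ░┃   
    ┃Each component analyzes databa▼┃   
    ┗━━━━━━━━━━━━━━━━━━━━━━━━━━━━━━━┛   


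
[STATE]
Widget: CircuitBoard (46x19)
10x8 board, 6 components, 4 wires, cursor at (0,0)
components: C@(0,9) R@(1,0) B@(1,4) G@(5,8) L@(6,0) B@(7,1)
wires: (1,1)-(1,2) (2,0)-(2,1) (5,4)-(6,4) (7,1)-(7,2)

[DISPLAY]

   0 1 2 3 4 5 6 7 8 9                        
0  [.]                                  C     
                                              
1   R   · ─ ·       B                         
                                              
2   · ─ ·                                     
                                              
3                                             
                                              
4                                             
                                              
5                   ·               G         
                    │                         
6   L               ·                         
                                              
7       B ─ ·                                 
Cursor: (0,0)                                 
                                              
                                              


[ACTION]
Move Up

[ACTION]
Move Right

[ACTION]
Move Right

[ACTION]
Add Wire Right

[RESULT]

   0 1 2 3 4 5 6 7 8 9                        
0          [.]─ ·                       C     
                                              
1   R   · ─ ·       B                         
                                              
2   · ─ ·                                     
                                              
3                                             
                                              
4                                             
                                              
5                   ·               G         
                    │                         
6   L               ·                         
                                              
7       B ─ ·                                 
Cursor: (0,2)                                 
                                              
                                              


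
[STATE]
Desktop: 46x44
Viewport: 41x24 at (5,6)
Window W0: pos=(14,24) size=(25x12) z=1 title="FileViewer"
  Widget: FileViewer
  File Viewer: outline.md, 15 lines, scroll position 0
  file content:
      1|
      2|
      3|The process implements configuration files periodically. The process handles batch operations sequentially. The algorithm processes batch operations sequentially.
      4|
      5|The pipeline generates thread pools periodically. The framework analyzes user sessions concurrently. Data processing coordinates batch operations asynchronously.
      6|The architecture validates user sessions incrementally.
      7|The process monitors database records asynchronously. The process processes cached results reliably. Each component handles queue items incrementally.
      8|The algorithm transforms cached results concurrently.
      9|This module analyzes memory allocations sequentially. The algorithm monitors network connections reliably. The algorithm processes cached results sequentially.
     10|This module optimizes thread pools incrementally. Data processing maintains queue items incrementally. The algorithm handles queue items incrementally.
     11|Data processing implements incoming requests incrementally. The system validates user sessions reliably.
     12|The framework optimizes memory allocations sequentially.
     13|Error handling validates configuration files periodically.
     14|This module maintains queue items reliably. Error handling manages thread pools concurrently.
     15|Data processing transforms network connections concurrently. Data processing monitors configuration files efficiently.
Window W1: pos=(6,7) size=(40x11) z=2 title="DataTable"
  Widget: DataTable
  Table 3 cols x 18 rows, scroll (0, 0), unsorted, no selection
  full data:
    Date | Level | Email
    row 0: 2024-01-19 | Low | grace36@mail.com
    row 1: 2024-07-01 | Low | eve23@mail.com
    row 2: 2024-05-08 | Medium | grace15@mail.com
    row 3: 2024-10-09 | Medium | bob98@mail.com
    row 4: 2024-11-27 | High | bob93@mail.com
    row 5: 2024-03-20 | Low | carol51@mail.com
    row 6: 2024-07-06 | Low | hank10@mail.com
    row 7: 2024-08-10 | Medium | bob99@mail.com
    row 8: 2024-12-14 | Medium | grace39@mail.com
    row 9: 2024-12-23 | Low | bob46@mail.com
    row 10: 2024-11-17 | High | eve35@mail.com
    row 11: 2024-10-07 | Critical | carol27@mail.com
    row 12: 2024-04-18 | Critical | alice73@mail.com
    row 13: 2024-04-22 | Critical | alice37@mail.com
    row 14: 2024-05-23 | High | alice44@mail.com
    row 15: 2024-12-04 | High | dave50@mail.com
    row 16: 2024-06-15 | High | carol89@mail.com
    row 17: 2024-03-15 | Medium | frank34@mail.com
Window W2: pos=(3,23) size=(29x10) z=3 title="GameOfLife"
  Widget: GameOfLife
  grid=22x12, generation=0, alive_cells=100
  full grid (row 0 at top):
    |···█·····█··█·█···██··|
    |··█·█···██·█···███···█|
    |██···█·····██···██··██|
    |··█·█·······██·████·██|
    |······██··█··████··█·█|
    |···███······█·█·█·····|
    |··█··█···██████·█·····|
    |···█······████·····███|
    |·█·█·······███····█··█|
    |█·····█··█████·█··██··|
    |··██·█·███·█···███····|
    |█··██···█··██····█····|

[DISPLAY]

                                         
 ┏━━━━━━━━━━━━━━━━━━━━━━━━━━━━━━━━━━━━━━┓
 ┃ DataTable                            ┃
 ┠──────────────────────────────────────┨
 ┃Date      │Level   │Email             ┃
 ┃──────────┼────────┼────────────────  ┃
 ┃2024-01-19│Low     │grace36@mail.com  ┃
 ┃2024-07-01│Low     │eve23@mail.com    ┃
 ┃2024-05-08│Medium  │grace15@mail.com  ┃
 ┃2024-10-09│Medium  │bob98@mail.com    ┃
 ┃2024-11-27│High    │bob93@mail.com    ┃
 ┗━━━━━━━━━━━━━━━━━━━━━━━━━━━━━━━━━━━━━━┛
                                         
                                         
                                         
                                         
                                         
━━━━━━━━━━━━━━━━━━━━━━━━━━┓              
GameOfLife                ┃━━━━━━┓       
──────────────────────────┨      ┃       
en: 0                     ┃──────┨       
·█·█·······██·████·██     ┃     ▲┃       
·····██··█··████··█·█     ┃     █┃       
··███······█·█·█·····     ┃ments░┃       


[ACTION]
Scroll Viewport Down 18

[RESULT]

                                         
                                         
                                         
━━━━━━━━━━━━━━━━━━━━━━━━━━┓              
GameOfLife                ┃━━━━━━┓       
──────────────────────────┨      ┃       
en: 0                     ┃──────┨       
·█·█·······██·████·██     ┃     ▲┃       
·····██··█··████··█·█     ┃     █┃       
··███······█·█·█·····     ┃ments░┃       
·█··█···██████·█·····     ┃     ░┃       
··█······████·····███     ┃rates░┃       
━━━━━━━━━━━━━━━━━━━━━━━━━━┛valid░┃       
         ┃The process monitors d░┃       
         ┃The algorithm transfor▼┃       
         ┗━━━━━━━━━━━━━━━━━━━━━━━┛       
                                         
                                         
                                         
                                         
                                         
                                         
                                         
                                         


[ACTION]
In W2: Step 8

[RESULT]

                                         
                                         
                                         
━━━━━━━━━━━━━━━━━━━━━━━━━━┓              
GameOfLife                ┃━━━━━━┓       
──────────────────────────┨      ┃       
en: 8                     ┃──────┨       
··█·██·█████··█····██     ┃     ▲┃       
··███······█··█······     ┃     █┃       
█··█·················     ┃ments░┃       
█···█·█··············     ┃     ░┃       
█·███·█····█·······██     ┃rates░┃       
━━━━━━━━━━━━━━━━━━━━━━━━━━┛valid░┃       
         ┃The process monitors d░┃       
         ┃The algorithm transfor▼┃       
         ┗━━━━━━━━━━━━━━━━━━━━━━━┛       
                                         
                                         
                                         
                                         
                                         
                                         
                                         
                                         


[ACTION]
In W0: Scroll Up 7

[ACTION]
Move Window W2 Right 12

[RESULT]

                                         
                                         
                                         
          ┏━━━━━━━━━━━━━━━━━━━━━━━━━━━┓  
         ┏┃ GameOfLife                ┃  
         ┃┠───────────────────────────┨  
         ┠┃Gen: 8                     ┃  
         ┃┃···█·██·█████··█····██     ┃  
         ┃┃···███······█··█······     ┃  
         ┃┃·█··█·················     ┃  
         ┃┃·█···█·█··············     ┃  
         ┃┃·█·███·█····█·······██     ┃  
         ┃┗━━━━━━━━━━━━━━━━━━━━━━━━━━━┛  
         ┃The process monitors d░┃       
         ┃The algorithm transfor▼┃       
         ┗━━━━━━━━━━━━━━━━━━━━━━━┛       
                                         
                                         
                                         
                                         
                                         
                                         
                                         
                                         


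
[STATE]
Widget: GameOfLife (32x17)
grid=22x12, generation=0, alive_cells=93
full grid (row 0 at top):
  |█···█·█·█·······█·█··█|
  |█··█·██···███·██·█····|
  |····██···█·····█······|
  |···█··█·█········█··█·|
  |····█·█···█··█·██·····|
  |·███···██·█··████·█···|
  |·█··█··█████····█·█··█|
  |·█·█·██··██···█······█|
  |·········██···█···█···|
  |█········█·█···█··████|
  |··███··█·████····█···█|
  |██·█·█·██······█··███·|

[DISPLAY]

Gen: 0                          
█···█·█·█·······█·█··█          
█··█·██···███·██·█····          
····██···█·····█······          
···█··█·█········█··█·          
····█·█···█··█·██·····          
·███···██·█··████·█···          
·█··█··█████····█·█··█          
·█·█·██··██···█······█          
·········██···█···█···          
█········█·█···█··████          
··███··█·████····█···█          
██·█·█·██······█··███·          
                                
                                
                                
                                


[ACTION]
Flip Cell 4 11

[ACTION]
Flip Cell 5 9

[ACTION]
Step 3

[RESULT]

Gen: 3                          
·····████·······█·····          
··█····██···███·█·····          
··█··█················          
··███·····██·██·······          
·██······█████········          
██·······██···██······          
█··█··██···██·█·█·····          
··██····█·············          
···········██··█····█·          
··█·····██·███·██····█          
·█·······█······██···█          
··██··█···███····████·          
                                
                                
                                
                                
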